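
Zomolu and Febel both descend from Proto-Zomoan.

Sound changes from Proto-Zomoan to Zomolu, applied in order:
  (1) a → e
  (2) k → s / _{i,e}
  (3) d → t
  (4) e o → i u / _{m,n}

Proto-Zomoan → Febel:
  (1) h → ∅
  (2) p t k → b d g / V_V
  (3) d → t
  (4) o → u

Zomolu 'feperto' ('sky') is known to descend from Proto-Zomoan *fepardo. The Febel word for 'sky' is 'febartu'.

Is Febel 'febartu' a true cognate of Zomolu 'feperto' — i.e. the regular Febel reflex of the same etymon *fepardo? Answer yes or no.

Derive the expected Febel reflex of *fepardo:
Febel: *fepardo
  fepardo (rule 1 does not apply)
  fepardo → febardo   [intervocalic voicing]
  febardo → febarto   [unconditioned shift]
  febarto → febartu   [vowel merger]
  giving Febel febartu.
Febel 'febartu' matches the regular reflex exactly, so the pair is cognate.

yes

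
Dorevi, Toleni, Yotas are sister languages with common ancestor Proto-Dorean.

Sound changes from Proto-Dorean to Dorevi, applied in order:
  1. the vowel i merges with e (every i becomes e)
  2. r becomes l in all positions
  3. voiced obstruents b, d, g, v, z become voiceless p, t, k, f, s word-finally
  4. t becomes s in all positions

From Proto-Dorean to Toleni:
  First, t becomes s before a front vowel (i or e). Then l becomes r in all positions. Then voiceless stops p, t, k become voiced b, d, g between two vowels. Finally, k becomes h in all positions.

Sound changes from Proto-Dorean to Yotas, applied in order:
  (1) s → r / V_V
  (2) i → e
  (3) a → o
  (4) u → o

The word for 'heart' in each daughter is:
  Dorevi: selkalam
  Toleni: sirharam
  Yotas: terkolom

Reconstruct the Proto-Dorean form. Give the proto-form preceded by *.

Position 4: Dorevi has k, Toleni has h, Yotas has k. Yotas preserves k here (none of its changes turn any other segment into k), so the proto-segment is *k.
Position 3: Dorevi has l, Toleni has r, Yotas has r. Taking the neighbouring segments as reconstructed: Dorevi l could go back to *l or *r; Toleni r could go back to *l or *r; Yotas r can only go back to *r — the one source consistent with every daughter is *r.
Verify the candidate proto-form against each daughter:
Dorevi: *tirkalam > terkalam > telkalam > selkalam  (by vowel merger, unconditioned shift, unconditioned shift)
Toleni: *tirkalam
  tirkalam → sirkalam   [palatalisation]
  sirkalam → sirkaram   [unconditioned shift]
  sirkaram (rule 3 does not apply)
  sirkaram → sirharam   [unconditioned shift]
  giving Toleni sirharam.
Yotas: *tirkalam > terkalam > terkolom  (by vowel merger, vowel merger)
Only *tirkalam yields all of Dorevi selkalam, Toleni sirharam, Yotas terkolom.

*tirkalam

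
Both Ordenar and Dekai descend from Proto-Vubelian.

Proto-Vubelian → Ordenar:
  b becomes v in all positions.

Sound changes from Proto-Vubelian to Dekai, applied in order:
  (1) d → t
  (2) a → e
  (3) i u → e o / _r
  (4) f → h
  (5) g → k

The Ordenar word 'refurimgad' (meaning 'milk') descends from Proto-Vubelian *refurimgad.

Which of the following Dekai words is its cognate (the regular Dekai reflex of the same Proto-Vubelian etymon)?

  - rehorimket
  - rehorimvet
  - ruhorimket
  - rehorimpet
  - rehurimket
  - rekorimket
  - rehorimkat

Dekai: *refurimgad > refurimgat > refurimget > reforimget > rehorimget > rehorimket  (by unconditioned shift, vowel merger, pre-rhotic lowering, unconditioned shift, unconditioned shift)

rehorimket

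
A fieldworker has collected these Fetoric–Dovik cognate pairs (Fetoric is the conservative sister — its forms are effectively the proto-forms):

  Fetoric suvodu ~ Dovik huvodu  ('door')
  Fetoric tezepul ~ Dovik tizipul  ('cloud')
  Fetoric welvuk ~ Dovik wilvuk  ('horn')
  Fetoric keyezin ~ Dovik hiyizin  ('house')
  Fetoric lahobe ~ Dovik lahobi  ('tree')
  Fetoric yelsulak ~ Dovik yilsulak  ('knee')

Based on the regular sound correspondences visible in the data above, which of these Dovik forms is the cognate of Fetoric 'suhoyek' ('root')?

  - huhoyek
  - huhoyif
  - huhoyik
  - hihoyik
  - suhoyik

suvodu ~ huvodu — Fetoric s corresponds to Dovik h word-initially before a back vowel.
tezepul ~ tizipul, welvuk ~ wilvuk — Fetoric e corresponds to Dovik i after a consonant, before a consonant other than r, m, n, p, b, f, v.
Applying these to Fetoric 'suhoyek':
  suhoyek → huhoyek   (s→h word-initially before a back vowel)
  huhoyek → huhoyik   (e→i after a consonant, before a consonant other than r, m, n, p, b, f, v)
So the Dovik cognate is 'huhoyik'.

huhoyik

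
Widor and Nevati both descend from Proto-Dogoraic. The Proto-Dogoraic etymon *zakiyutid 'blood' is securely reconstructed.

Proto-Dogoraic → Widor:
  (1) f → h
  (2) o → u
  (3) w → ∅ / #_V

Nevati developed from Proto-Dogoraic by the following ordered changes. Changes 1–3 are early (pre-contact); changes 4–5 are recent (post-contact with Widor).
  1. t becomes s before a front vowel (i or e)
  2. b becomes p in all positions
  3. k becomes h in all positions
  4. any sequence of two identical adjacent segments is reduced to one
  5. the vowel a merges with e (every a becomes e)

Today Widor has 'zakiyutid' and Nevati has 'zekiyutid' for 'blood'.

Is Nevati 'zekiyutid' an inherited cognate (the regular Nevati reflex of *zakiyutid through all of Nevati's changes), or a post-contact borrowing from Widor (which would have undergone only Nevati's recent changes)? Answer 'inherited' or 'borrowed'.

If inherited, *zakiyutid would pass through all of Nevati's changes:
Nevati: *zakiyutid
  zakiyutid → zakiyusid   [palatalisation]
  zakiyusid (rule 2 does not apply)
  zakiyusid → zahiyusid   [unconditioned shift]
  zahiyusid (rule 4 does not apply)
  zahiyusid → zehiyusid   [vowel merger]
  giving Nevati zehiyusid.
If borrowed from Widor 'zakiyutid' after the early changes, it would undergo only the recent ones:
  rule 4 (degemination): no change (zakiyutid)
  rule 5 (vowel merger): zakiyutid → zekiyutid
  ⇒ as a loan: zekiyutid
Nevati 'zekiyutid' matches the loan outcome 'zekiyutid', not the inherited 'zehiyusid' — it skipped the early Nevati changes, so it was borrowed from Widor.

borrowed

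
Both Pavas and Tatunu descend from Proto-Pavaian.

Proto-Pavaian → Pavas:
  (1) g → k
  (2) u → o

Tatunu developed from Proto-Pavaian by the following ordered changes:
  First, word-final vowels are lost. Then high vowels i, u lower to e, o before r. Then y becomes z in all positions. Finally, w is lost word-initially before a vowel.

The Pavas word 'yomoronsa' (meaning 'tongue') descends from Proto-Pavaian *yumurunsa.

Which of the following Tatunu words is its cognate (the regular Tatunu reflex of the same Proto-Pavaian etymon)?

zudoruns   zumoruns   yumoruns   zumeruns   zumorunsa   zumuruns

zumoruns

Tatunu: *yumurunsa
  yumurunsa → yumuruns   [apocope]
  yumuruns → yumoruns   [pre-rhotic lowering]
  yumoruns → zumoruns   [unconditioned shift]
  zumoruns (rule 4 does not apply)
  giving Tatunu zumoruns.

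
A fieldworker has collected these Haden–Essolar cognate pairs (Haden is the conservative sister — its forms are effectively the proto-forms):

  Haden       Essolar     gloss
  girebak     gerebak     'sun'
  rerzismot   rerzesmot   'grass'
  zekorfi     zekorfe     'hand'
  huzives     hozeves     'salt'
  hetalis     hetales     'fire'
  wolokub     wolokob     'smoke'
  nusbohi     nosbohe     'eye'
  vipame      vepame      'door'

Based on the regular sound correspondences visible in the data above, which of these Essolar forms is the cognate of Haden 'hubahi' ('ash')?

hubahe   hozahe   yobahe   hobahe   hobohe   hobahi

wolokub ~ wolokob — Haden u corresponds to Essolar o after a consonant, before a labial obstruent.
zekorfi ~ zekorfe, nusbohi ~ nosbohe — Haden i corresponds to Essolar e word-finally.
Applying these to Haden 'hubahi':
  hubahi → hobahi   (u→o after a consonant, before a labial obstruent)
  hobahi → hobahe   (i→e word-finally)
So the Essolar cognate is 'hobahe'.

hobahe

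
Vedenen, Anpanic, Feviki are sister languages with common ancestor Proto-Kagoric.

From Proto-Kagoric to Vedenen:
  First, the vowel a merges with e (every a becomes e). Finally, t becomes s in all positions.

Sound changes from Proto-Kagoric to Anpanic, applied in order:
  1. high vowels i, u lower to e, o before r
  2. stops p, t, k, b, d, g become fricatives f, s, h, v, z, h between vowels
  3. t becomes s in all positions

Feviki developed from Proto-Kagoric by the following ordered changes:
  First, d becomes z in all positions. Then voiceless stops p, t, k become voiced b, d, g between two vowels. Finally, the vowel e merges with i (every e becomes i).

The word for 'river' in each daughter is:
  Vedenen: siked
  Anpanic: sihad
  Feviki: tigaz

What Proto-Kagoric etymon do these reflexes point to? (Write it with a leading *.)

Position 3: Vedenen has k, Anpanic has h, Feviki has g. Vedenen preserves k here (none of its changes turn any other segment into k), so the proto-segment is *k.
Position 1: Vedenen has s, Anpanic has s, Feviki has t. Feviki preserves t here (none of its changes turn any other segment into t), so the proto-segment is *t.
Verify the candidate proto-form against each daughter:
Vedenen: *tikad
  tikad → tiked   [vowel merger]
  tiked → siked   [unconditioned shift]
  giving Vedenen siked.
Anpanic: start from *tikad.
  rule 1: no change — tikad
  rule 2 (intervocalic lenition): tikad → tihad
  rule 3 (unconditioned shift): tihad → sihad
  ⇒ Anpanic sihad
Feviki: *tikad > tikaz > tigaz  (by unconditioned shift, intervocalic voicing)
*tikad is the unique common source.

*tikad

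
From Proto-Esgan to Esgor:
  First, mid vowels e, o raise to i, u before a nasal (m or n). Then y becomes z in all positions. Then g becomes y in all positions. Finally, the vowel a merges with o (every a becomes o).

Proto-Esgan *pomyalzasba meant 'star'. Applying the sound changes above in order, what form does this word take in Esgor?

pumzolzosbo

Esgor: *pomyalzasba
  pomyalzasba → pumyalzasba   [pre-nasal raising]
  pumyalzasba → pumzalzasba   [unconditioned shift]
  pumzalzasba (rule 3 does not apply)
  pumzalzasba → pumzolzosbo   [vowel merger]
  giving Esgor pumzolzosbo.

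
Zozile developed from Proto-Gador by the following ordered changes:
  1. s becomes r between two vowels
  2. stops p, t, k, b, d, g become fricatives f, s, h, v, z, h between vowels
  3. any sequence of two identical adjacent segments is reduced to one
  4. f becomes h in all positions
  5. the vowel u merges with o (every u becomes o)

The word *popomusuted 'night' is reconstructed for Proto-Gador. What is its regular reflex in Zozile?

pohomorosed

Zozile: *popomusuted > popomuruted > pofomurused > pohomurused > pohomorosed  (by rhotacism, intervocalic lenition, unconditioned shift, vowel merger)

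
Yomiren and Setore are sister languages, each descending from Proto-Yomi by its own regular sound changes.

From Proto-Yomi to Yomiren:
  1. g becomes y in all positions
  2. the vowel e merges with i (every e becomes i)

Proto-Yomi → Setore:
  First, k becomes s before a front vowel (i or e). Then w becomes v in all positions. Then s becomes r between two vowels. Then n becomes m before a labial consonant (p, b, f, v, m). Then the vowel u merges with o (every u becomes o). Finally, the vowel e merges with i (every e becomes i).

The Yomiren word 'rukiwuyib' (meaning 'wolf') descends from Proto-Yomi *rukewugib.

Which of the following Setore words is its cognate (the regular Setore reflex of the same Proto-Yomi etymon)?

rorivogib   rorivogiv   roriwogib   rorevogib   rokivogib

Setore: *rukewugib > rusewugib > rusevugib > rurevugib > rorevogib > rorivogib  (by palatalisation, unconditioned shift, rhotacism, vowel merger, vowel merger)
The other candidates each miss or misapply at least one Setore change.

rorivogib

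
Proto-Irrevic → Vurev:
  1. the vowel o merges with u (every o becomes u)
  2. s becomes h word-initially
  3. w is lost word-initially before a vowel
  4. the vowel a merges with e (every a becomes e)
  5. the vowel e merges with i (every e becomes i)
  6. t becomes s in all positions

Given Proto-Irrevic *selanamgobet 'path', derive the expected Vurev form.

hilinimgubis

Vurev: *selanamgobet > selanamgubet > helanamgubet > helenemgubet > hilinimgubit > hilinimgubis  (by vowel merger, debuccalisation, vowel merger, vowel merger, unconditioned shift)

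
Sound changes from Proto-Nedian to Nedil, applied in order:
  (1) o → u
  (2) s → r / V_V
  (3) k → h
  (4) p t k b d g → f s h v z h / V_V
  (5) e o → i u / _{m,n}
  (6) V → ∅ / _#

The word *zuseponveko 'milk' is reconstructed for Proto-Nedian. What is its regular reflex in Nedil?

zurefunveh

Nedil: *zuseponveko > zusepunveku > zurepunveku > zurepunvehu > zurefunvehu > zurefunveh  (by vowel merger, rhotacism, unconditioned shift, intervocalic lenition, apocope)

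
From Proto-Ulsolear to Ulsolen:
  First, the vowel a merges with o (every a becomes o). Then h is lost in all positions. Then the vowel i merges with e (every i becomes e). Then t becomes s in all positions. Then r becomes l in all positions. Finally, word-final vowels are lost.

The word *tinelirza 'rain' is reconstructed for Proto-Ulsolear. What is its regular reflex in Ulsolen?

Ulsolen: start from *tinelirza.
  rule 1 (vowel merger): tinelirza → tinelirzo
  rule 2: no change — tinelirzo
  rule 3 (vowel merger): tinelirzo → tenelerzo
  rule 4 (unconditioned shift): tenelerzo → senelerzo
  rule 5 (unconditioned shift): senelerzo → senelelzo
  rule 6 (apocope): senelelzo → senelelz
  ⇒ Ulsolen senelelz

senelelz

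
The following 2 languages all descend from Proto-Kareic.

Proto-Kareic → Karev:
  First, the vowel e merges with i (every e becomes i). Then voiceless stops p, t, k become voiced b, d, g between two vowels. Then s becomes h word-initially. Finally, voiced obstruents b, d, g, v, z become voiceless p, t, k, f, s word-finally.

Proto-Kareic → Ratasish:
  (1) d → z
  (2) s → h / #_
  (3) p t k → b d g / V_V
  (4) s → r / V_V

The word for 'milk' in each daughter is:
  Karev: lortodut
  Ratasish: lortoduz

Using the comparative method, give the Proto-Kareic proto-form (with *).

*lortotud

Position 6: Karev has d, Ratasish has d. In Ratasish, d can only continue *t, so the proto-segment is *t.
Position 8: Karev has t, Ratasish has z. Taking the neighbouring segments as reconstructed: Karev t could go back to *t or *d; Ratasish z could go back to *d or *z — the one source consistent with every daughter is *d.
The remaining positions agree across the daughters. Check the candidate against every language:
Karev: *lortotud > lortodud > lortodut  (by intervocalic voicing, final devoicing)
Ratasish: *lortotud > lortotuz > lortoduz  (by unconditioned shift, intervocalic voicing)
*lortotud is the unique common source.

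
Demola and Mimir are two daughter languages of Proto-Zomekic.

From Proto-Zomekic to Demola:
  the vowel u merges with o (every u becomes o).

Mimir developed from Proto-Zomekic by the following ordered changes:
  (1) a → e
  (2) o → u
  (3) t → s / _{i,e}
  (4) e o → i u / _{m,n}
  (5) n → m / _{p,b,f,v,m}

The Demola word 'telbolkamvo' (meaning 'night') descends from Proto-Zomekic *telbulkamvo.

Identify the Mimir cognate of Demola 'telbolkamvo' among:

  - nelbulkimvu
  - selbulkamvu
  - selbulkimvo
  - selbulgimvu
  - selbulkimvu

selbulkimvu

Mimir: start from *telbulkamvo.
  rule 1 (vowel merger): telbulkamvo → telbulkemvo
  rule 2 (vowel merger): telbulkemvo → telbulkemvu
  rule 3 (palatalisation): telbulkemvu → selbulkemvu
  rule 4 (pre-nasal raising): selbulkemvu → selbulkimvu
  rule 5: no change — selbulkimvu
  ⇒ Mimir selbulkimvu
Only 'selbulkimvu' matches the regular Mimir development of *telbulkamvo.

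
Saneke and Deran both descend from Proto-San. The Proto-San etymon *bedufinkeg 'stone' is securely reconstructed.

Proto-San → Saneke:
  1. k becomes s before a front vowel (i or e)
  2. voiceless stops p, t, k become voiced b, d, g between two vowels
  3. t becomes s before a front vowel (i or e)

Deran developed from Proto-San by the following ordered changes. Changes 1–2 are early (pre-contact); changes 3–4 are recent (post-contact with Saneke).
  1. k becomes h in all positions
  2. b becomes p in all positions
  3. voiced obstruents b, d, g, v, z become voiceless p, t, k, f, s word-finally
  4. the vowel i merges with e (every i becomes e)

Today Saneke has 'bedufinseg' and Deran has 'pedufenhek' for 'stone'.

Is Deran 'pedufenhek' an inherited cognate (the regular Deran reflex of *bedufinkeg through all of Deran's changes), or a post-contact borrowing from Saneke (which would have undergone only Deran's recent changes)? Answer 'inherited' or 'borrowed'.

If inherited, *bedufinkeg would pass through all of Deran's changes:
Deran: *bedufinkeg
  bedufinkeg → bedufinheg   [unconditioned shift]
  bedufinheg → pedufinheg   [unconditioned shift]
  pedufinheg → pedufinhek   [final devoicing]
  pedufinhek → pedufenhek   [vowel merger]
  giving Deran pedufenhek.
If borrowed from Saneke 'bedufinseg' after the early changes, it would undergo only the recent ones:
  rule 3 (final devoicing): bedufinseg → bedufinsek
  rule 4 (vowel merger): bedufinsek → bedufensek
  ⇒ as a loan: bedufensek
Deran 'pedufenhek' matches the inherited outcome exactly, so it is an inherited cognate, not a loan.

inherited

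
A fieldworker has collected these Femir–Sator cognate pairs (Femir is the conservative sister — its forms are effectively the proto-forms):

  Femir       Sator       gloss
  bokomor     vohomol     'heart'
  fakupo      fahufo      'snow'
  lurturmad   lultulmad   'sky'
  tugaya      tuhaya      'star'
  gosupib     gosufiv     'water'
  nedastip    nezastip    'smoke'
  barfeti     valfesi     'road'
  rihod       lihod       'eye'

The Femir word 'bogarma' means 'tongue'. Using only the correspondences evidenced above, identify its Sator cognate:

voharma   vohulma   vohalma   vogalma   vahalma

vohalma

bokomor ~ vohomol — Femir b corresponds to Sator v word-initially before a back vowel.
tugaya ~ tuhaya — Femir g corresponds to Sator h between vowels (before a back vowel).
lurturmad ~ lultulmad — Femir r corresponds to Sator l after a vowel, before a nasal.
Applying these to Femir 'bogarma':
  bogarma → vogarma   (b→v word-initially before a back vowel)
  vogarma → voharma   (g→h between vowels (before a back vowel))
  voharma → vohalma   (r→l after a vowel, before a nasal)
So the Sator cognate is 'vohalma'.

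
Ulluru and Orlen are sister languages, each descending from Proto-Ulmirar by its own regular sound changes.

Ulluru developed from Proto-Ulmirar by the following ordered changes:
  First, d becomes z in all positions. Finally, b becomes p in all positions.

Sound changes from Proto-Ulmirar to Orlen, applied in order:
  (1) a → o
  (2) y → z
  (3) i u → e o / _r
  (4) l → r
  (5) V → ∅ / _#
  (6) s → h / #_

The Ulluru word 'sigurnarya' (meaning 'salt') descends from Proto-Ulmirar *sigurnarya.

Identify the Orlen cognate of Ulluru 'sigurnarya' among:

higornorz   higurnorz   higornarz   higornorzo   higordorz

Orlen: start from *sigurnarya.
  rule 1 (vowel merger): sigurnarya → sigurnoryo
  rule 2 (unconditioned shift): sigurnoryo → sigurnorzo
  rule 3 (pre-rhotic lowering): sigurnorzo → sigornorzo
  rule 4: no change — sigornorzo
  rule 5 (apocope): sigornorzo → sigornorz
  rule 6 (debuccalisation): sigornorz → higornorz
  ⇒ Orlen higornorz
Only 'higornorz' matches the regular Orlen development of *sigurnarya.

higornorz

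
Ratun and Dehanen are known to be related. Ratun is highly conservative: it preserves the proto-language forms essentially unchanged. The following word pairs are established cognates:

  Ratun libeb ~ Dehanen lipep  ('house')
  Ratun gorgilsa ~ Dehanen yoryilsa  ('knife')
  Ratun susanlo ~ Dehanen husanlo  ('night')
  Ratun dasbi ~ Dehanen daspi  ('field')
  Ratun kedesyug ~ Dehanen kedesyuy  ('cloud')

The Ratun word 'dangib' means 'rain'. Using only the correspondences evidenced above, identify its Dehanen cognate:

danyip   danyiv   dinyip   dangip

gorgilsa ~ yoryilsa — Ratun g corresponds to Dehanen y after a consonant, before a front vowel.
libeb ~ lipep — Ratun b corresponds to Dehanen p word-finally.
Applying these to Ratun 'dangib':
  dangib → danyib   (g→y after a consonant, before a front vowel)
  danyib → danyip   (b→p word-finally)
So the Dehanen cognate is 'danyip'.

danyip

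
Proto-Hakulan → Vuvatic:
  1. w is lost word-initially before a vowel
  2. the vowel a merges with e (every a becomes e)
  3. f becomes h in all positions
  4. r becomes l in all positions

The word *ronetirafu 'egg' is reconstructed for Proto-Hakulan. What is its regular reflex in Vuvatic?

lonetilehu

Vuvatic: *ronetirafu > ronetirefu > ronetirehu > lonetilehu  (by vowel merger, unconditioned shift, unconditioned shift)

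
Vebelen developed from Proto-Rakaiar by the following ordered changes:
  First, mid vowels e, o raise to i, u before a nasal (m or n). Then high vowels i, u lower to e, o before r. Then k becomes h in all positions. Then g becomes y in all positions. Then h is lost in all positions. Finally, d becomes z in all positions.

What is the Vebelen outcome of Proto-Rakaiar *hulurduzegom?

Vebelen: start from *hulurduzegom.
  rule 1 (pre-nasal raising): hulurduzegom → hulurduzegum
  rule 2 (pre-rhotic lowering): hulurduzegum → hulorduzegum
  rule 3: no change — hulorduzegum
  rule 4 (unconditioned shift): hulorduzegum → hulorduzeyum
  rule 5 (h-loss): hulorduzeyum → ulorduzeyum
  rule 6 (unconditioned shift): ulorduzeyum → ulorzuzeyum
  ⇒ Vebelen ulorzuzeyum

ulorzuzeyum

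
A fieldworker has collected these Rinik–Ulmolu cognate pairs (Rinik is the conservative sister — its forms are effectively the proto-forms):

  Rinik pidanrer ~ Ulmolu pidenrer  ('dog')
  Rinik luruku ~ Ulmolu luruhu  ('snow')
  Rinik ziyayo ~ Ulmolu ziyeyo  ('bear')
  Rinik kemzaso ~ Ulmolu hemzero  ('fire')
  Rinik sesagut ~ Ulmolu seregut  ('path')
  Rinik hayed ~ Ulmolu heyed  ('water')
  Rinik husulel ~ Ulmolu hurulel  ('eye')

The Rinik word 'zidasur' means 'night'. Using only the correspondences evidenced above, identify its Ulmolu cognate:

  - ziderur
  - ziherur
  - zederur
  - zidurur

ziderur

ziyayo ~ ziyeyo, kemzaso ~ hemzero — Rinik a corresponds to Ulmolu e after a consonant, before a consonant other than r, m, n, p, b, f, v.
husulel ~ hurulel — Rinik s corresponds to Ulmolu r between vowels (before a back vowel).
Applying these to Rinik 'zidasur':
  zidasur → zidesur   (a→e after a consonant, before a consonant other than r, m, n, p, b, f, v)
  zidesur → ziderur   (s→r between vowels (before a back vowel))
So the Ulmolu cognate is 'ziderur'.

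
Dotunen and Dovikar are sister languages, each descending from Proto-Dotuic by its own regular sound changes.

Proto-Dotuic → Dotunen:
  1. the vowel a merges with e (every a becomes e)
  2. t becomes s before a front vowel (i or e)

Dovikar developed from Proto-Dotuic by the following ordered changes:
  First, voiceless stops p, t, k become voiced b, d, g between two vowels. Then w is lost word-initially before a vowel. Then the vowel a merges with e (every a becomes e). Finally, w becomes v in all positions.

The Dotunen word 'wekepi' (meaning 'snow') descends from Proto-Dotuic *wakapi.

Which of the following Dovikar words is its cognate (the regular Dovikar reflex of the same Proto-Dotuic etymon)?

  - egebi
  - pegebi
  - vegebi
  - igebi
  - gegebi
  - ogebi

Dovikar: start from *wakapi.
  rule 1 (intervocalic voicing): wakapi → wagabi
  rule 2 (glide loss): wagabi → agabi
  rule 3 (vowel merger): agabi → egebi
  rule 4: no change — egebi
  ⇒ Dovikar egebi
The other candidates each miss or misapply at least one Dovikar change.

egebi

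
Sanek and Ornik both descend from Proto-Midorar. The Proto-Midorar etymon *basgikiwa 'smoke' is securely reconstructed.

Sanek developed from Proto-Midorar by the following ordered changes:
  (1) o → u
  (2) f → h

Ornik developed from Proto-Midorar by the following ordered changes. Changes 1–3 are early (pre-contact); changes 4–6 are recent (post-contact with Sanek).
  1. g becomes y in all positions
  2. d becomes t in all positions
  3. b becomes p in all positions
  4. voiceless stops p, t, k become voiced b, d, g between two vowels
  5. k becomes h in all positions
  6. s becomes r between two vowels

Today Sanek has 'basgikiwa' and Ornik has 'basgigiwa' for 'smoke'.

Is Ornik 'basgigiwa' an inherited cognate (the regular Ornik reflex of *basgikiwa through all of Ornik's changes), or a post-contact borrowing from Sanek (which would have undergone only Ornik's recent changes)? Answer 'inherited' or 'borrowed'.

If inherited, *basgikiwa would pass through all of Ornik's changes:
Ornik: *basgikiwa
  basgikiwa → basyikiwa   [unconditioned shift]
  basyikiwa (rule 2 does not apply)
  basyikiwa → pasyikiwa   [unconditioned shift]
  pasyikiwa → pasyigiwa   [intervocalic voicing]
  pasyigiwa (rule 5 does not apply)
  pasyigiwa (rule 6 does not apply)
  giving Ornik pasyigiwa.
If borrowed from Sanek 'basgikiwa' after the early changes, it would undergo only the recent ones:
  rule 4 (intervocalic voicing): basgikiwa → basgigiwa
  rule 5 (unconditioned shift): no change (basgigiwa)
  rule 6 (rhotacism): no change (basgigiwa)
  ⇒ as a loan: basgigiwa
Ornik 'basgigiwa' matches the loan outcome 'basgigiwa', not the inherited 'pasyigiwa' — it skipped the early Ornik changes, so it was borrowed from Sanek.

borrowed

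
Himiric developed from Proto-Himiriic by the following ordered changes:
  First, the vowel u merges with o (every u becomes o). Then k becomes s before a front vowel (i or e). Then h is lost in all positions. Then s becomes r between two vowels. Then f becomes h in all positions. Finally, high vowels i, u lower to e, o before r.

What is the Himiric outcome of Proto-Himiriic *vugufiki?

vogoheri

Himiric: *vugufiki > vogofiki > vogofisi > vogofiri > vogohiri > vogoheri  (by vowel merger, palatalisation, rhotacism, unconditioned shift, pre-rhotic lowering)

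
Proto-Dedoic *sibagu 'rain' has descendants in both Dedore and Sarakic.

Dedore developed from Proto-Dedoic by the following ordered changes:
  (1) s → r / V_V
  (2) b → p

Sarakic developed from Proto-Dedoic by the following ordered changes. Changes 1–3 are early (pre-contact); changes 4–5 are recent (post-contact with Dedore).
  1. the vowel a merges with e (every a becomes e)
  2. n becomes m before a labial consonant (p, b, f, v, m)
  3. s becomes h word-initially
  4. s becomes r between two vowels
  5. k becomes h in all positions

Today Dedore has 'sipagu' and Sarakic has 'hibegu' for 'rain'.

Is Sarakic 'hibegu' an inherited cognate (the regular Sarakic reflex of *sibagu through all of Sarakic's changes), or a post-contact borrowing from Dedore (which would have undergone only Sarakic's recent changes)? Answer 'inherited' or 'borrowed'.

inherited

If inherited, *sibagu would pass through all of Sarakic's changes:
Sarakic: *sibagu > sibegu > hibegu  (by vowel merger, debuccalisation)
If borrowed from Dedore 'sipagu' after the early changes, it would undergo only the recent ones:
  rule 4 (rhotacism): no change (sipagu)
  rule 5 (unconditioned shift): no change (sipagu)
  ⇒ as a loan: sipagu
Sarakic 'hibegu' matches the inherited outcome exactly, so it is an inherited cognate, not a loan.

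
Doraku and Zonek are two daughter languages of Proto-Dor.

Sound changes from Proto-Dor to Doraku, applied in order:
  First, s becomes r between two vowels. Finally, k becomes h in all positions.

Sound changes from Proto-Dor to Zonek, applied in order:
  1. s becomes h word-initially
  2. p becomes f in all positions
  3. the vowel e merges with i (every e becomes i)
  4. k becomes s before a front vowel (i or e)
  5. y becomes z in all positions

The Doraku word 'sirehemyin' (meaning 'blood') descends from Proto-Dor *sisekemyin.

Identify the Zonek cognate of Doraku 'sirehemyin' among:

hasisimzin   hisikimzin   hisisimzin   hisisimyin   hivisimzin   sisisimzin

hisisimzin

Zonek: start from *sisekemyin.
  rule 1 (debuccalisation): sisekemyin → hisekemyin
  rule 2: no change — hisekemyin
  rule 3 (vowel merger): hisekemyin → hisikimyin
  rule 4 (palatalisation): hisikimyin → hisisimyin
  rule 5 (unconditioned shift): hisisimyin → hisisimzin
  ⇒ Zonek hisisimzin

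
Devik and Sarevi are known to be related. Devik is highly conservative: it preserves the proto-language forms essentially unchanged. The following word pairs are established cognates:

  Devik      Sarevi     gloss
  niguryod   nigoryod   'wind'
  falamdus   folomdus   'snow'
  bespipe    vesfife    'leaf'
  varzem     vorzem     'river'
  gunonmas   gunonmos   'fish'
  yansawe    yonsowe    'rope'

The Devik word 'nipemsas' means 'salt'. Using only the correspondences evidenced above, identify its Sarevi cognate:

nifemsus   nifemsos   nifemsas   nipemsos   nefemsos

bespipe ~ vesfife — Devik p corresponds to Sarevi f between vowels (before a front vowel).
falamdus ~ folomdus, gunonmas ~ gunonmos — Devik a corresponds to Sarevi o after a consonant, before a consonant other than r, m, n, p, b, f, v.
Applying these to Devik 'nipemsas':
  nipemsas → nifemsas   (p→f between vowels (before a front vowel))
  nifemsas → nifemsos   (a→o after a consonant, before a consonant other than r, m, n, p, b, f, v)
So the Sarevi cognate is 'nifemsos'.

nifemsos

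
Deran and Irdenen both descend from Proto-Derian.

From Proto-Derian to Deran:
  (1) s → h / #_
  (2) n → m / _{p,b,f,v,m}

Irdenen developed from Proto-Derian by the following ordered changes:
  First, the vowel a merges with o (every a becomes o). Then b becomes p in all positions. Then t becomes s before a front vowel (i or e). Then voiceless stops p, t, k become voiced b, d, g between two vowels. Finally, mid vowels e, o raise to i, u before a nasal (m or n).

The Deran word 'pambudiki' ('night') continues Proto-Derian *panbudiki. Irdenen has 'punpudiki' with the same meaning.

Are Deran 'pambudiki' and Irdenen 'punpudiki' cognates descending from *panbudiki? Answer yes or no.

no

Derive the expected Irdenen reflex of *panbudiki:
Irdenen: start from *panbudiki.
  rule 1 (vowel merger): panbudiki → ponbudiki
  rule 2 (unconditioned shift): ponbudiki → ponpudiki
  rule 3: no change — ponpudiki
  rule 4 (intervocalic voicing): ponpudiki → ponpudigi
  rule 5 (pre-nasal raising): ponpudigi → punpudigi
  ⇒ Irdenen punpudigi
The regular Irdenen reflex would be 'punpudigi', but the attested form is 'punpudiki'. The correspondence is irregular, so they are not cognates (the Irdenen form has a different source).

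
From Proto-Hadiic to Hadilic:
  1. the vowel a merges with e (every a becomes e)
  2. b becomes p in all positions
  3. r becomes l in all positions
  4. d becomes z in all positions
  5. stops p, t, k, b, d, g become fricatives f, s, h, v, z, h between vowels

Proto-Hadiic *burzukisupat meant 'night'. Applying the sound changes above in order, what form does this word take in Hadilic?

Hadilic: *burzukisupat > burzukisupet > purzukisupet > pulzukisupet > pulzuhisufet  (by vowel merger, unconditioned shift, unconditioned shift, intervocalic lenition)

pulzuhisufet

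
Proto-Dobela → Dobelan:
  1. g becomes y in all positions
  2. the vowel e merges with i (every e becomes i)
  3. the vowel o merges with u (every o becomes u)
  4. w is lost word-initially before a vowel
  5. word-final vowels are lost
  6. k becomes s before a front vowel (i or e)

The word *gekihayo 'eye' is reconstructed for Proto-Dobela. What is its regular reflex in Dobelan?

yisihay

Dobelan: *gekihayo
  gekihayo → yekihayo   [unconditioned shift]
  yekihayo → yikihayo   [vowel merger]
  yikihayo → yikihayu   [vowel merger]
  yikihayu (rule 4 does not apply)
  yikihayu → yikihay   [apocope]
  yikihay → yisihay   [palatalisation]
  giving Dobelan yisihay.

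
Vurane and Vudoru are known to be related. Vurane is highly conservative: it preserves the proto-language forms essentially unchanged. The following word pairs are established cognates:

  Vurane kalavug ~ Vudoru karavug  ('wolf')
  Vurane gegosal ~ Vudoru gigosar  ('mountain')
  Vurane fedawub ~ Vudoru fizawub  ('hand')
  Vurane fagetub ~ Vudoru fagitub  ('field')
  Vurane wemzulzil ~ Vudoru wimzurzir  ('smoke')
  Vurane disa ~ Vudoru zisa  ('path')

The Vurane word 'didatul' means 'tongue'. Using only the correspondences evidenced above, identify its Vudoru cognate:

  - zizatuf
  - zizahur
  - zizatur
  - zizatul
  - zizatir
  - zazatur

zizatur

disa ~ zisa — Vurane d corresponds to Vudoru z word-initially before a front vowel.
fedawub ~ fizawub — Vurane d corresponds to Vudoru z between vowels (before a back vowel).
gegosal ~ gigosar, wemzulzil ~ wimzurzir — Vurane l corresponds to Vudoru r word-finally.
Applying these to Vurane 'didatul':
  didatul → zidatul   (d→z word-initially before a front vowel)
  zidatul → zizatul   (d→z between vowels (before a back vowel))
  zizatul → zizatur   (l→r word-finally)
So the Vudoru cognate is 'zizatur'.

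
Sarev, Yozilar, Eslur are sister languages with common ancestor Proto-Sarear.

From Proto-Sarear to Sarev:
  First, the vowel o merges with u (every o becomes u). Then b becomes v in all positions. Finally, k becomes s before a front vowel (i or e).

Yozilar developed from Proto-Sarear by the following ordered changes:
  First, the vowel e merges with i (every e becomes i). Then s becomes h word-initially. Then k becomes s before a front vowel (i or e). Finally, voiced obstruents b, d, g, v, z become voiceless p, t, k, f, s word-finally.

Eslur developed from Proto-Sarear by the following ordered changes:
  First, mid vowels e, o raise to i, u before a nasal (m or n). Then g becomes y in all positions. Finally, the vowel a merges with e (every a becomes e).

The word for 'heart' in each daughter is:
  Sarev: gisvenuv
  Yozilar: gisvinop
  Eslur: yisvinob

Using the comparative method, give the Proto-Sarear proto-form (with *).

Position 7: Sarev has u, Yozilar has o, Eslur has o. Yozilar preserves o here (none of its changes turn any other segment into o), so the proto-segment is *o.
Position 5: Sarev has e, Yozilar has i, Eslur has i. Sarev preserves e here (none of its changes turn any other segment into e), so the proto-segment is *e.
Position 1: Sarev has g, Yozilar has g, Eslur has y. Sarev preserves g here (none of its changes turn any other segment into g), so the proto-segment is *g.
Verify the candidate proto-form against each daughter:
Sarev: *gisvenob > gisvenub > gisvenuv  (by vowel merger, unconditioned shift)
Yozilar: *gisvenob
  gisvenob → gisvinob   [vowel merger]
  gisvinob (rule 2 does not apply)
  gisvinob (rule 3 does not apply)
  gisvinob → gisvinop   [final devoicing]
  giving Yozilar gisvinop.
Eslur: start from *gisvenob.
  rule 1 (pre-nasal raising): gisvenob → gisvinob
  rule 2 (unconditioned shift): gisvinob → yisvinob
  rule 3: no change — yisvinob
  ⇒ Eslur yisvinob
No other proto-form is consistent with every reflex, so the reconstruction is *gisvenob.

*gisvenob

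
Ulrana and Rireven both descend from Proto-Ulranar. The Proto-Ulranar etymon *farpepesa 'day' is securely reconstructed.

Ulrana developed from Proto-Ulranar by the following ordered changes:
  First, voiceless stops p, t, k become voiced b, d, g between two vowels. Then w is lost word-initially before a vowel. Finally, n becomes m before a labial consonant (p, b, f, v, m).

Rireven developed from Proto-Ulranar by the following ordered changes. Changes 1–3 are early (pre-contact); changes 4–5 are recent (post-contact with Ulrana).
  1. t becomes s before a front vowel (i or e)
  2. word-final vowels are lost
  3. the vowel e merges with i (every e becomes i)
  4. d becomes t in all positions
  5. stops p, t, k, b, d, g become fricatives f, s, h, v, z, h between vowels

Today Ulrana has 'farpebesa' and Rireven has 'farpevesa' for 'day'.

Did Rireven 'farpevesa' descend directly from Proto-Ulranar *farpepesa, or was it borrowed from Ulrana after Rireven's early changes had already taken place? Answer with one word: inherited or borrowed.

If inherited, *farpepesa would pass through all of Rireven's changes:
Rireven: start from *farpepesa.
  rule 1: no change — farpepesa
  rule 2 (apocope): farpepesa → farpepes
  rule 3 (vowel merger): farpepes → farpipis
  rule 4: no change — farpipis
  rule 5 (intervocalic lenition): farpipis → farpifis
  ⇒ Rireven farpifis
If borrowed from Ulrana 'farpebesa' after the early changes, it would undergo only the recent ones:
  rule 4 (unconditioned shift): no change (farpebesa)
  rule 5 (intervocalic lenition): farpebesa → farpevesa
  ⇒ as a loan: farpevesa
Rireven 'farpevesa' matches the loan outcome 'farpevesa', not the inherited 'farpifis' — it skipped the early Rireven changes, so it was borrowed from Ulrana.

borrowed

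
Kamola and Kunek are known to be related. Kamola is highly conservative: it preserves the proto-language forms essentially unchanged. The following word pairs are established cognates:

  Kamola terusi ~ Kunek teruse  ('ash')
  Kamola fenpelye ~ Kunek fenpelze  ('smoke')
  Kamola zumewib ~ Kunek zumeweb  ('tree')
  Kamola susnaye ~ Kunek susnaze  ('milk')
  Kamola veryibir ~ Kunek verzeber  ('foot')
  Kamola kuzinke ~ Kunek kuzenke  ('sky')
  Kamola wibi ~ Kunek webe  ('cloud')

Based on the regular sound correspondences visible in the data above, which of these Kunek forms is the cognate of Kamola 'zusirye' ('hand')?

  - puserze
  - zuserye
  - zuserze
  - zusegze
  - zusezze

zuserze

veryibir ~ verzeber — Kamola i corresponds to Kunek e after a consonant, before r.
fenpelye ~ fenpelze — Kamola y corresponds to Kunek z after a consonant, before a front vowel.
Applying these to Kamola 'zusirye':
  zusirye → zuserye   (i→e after a consonant, before r)
  zuserye → zuserze   (y→z after a consonant, before a front vowel)
So the Kunek cognate is 'zuserze'.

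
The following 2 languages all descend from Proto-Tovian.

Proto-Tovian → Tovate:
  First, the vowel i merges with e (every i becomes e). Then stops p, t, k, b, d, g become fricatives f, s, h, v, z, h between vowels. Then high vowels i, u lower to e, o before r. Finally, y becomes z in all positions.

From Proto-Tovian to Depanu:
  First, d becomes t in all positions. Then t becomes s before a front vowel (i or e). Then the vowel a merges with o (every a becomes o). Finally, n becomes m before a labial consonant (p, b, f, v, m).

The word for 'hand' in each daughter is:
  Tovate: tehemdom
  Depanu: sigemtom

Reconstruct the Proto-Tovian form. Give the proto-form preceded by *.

*tigemdom

Position 3: Tovate has h, Depanu has g. Depanu preserves g here (none of its changes turn any other segment into g), so the proto-segment is *g.
Position 2: Tovate has e, Depanu has i. Depanu preserves i here (none of its changes turn any other segment into i), so the proto-segment is *i.
This points to *tigemdom. Verify forward in each daughter:
Tovate: start from *tigemdom.
  rule 1 (vowel merger): tigemdom → tegemdom
  rule 2 (intervocalic lenition): tegemdom → tehemdom
  rule 3: no change — tehemdom
  rule 4: no change — tehemdom
  ⇒ Tovate tehemdom
Depanu: start from *tigemdom.
  rule 1 (unconditioned shift): tigemdom → tigemtom
  rule 2 (palatalisation): tigemtom → sigemtom
  rule 3: no change — sigemtom
  rule 4: no change — sigemtom
  ⇒ Depanu sigemtom
Only *tigemdom yields all of Tovate tehemdom, Depanu sigemtom.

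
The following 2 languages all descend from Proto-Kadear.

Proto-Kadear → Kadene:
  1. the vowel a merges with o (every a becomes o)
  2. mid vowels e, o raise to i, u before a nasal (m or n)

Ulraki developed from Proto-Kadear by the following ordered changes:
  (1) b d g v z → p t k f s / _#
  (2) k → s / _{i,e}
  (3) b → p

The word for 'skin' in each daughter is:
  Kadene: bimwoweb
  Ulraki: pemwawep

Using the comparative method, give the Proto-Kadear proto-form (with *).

Position 8: Kadene has b, Ulraki has p. Kadene preserves b here (none of its changes turn any other segment into b), so the proto-segment is *b.
Position 2: Kadene has i, Ulraki has e. Ulraki preserves e here (none of its changes turn any other segment into e), so the proto-segment is *e.
This points to *bemwaweb. Verify forward in each daughter:
Kadene: *bemwaweb > bemwoweb > bimwoweb  (by vowel merger, pre-nasal raising)
Ulraki: start from *bemwaweb.
  rule 1 (final devoicing): bemwaweb → bemwawep
  rule 2: no change — bemwawep
  rule 3 (unconditioned shift): bemwawep → pemwawep
  ⇒ Ulraki pemwawep
Only *bemwaweb yields all of Kadene bimwoweb, Ulraki pemwawep.

*bemwaweb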